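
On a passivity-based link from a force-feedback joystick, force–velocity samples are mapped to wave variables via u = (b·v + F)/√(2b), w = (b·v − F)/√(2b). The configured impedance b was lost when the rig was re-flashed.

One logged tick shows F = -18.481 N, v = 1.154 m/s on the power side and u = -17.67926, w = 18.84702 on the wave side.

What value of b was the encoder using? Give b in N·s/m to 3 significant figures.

b = 0.512 N·s/m

u + w = 1.16776;  u + w = √(2b)·v, so √(2b) = 1.16776/1.154 = 1.01192.
b = (√(2b))²/2 = 1.02399/2 = 0.51199.
(Check via u − w = 2F/√(2b): u − w = -36.52628, 2F/√(2b) = -36.52647.)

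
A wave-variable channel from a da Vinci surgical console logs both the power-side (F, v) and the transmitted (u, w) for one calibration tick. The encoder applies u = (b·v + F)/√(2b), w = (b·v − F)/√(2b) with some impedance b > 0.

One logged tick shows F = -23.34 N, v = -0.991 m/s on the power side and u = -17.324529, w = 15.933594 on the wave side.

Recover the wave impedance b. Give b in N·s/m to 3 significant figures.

u + w = -1.390935;  u + w = √(2b)·v, so √(2b) = -1.390935/(-0.991) = 1.403567.
b = (√(2b))²/2 = 1.970001/2 = 0.985000.
(Check via u − w = 2F/√(2b): u − w = -33.258123, 2F/√(2b) = -33.258118.)

b = 0.985 N·s/m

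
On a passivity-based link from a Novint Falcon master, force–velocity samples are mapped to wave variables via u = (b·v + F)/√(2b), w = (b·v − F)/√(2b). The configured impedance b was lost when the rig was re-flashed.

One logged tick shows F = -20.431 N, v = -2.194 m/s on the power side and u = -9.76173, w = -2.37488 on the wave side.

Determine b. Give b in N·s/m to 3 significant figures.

b = 15.3 N·s/m

u + w = -12.1366;  u + w = √(2b)·v, so √(2b) = -12.1366/(-2.194) = 5.5317.
b = (√(2b))²/2 = 30.6000/2 = 15.3000.
(Check via u − w = 2F/√(2b): u − w = -7.3868, 2F/√(2b) = -7.3868.)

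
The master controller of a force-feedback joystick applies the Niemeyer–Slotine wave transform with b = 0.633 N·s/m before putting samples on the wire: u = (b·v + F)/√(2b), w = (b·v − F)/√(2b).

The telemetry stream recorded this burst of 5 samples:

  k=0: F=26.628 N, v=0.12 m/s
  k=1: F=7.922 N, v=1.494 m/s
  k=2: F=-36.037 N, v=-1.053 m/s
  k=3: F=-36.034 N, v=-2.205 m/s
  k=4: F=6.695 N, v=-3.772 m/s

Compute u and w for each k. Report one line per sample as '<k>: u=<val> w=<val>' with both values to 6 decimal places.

0: u=23.733338 w=-23.598318
1: u=7.881234 w=-6.200235
2: u=-32.620545 w=31.435744
3: u=-33.265974 w=30.784982
4: u=3.828165 w=-8.072294

k=0: b·v=0.633×0.12=0.075960; √(2b)=1.125167; u=(0.075960+26.628)/1.125167=23.733338, w=(0.075960−26.628)/1.125167=-23.598318
k=1: b·v=0.633×1.494=0.945702; √(2b)=1.125167; u=(0.945702+7.922)/1.125167=7.881234, w=(0.945702−7.922)/1.125167=-6.200235
k=2: b·v=0.633×(-1.053)=-0.666549; √(2b)=1.125167; u=(-0.666549+(-36.037))/1.125167=-32.620545, w=(-0.666549−(-36.037))/1.125167=31.435744
k=3: b·v=0.633×(-2.205)=-1.395765; √(2b)=1.125167; u=(-1.395765+(-36.034))/1.125167=-33.265974, w=(-1.395765−(-36.034))/1.125167=30.784982
k=4: b·v=0.633×(-3.772)=-2.387676; √(2b)=1.125167; u=(-2.387676+6.695)/1.125167=3.828165, w=(-2.387676−6.695)/1.125167=-8.072294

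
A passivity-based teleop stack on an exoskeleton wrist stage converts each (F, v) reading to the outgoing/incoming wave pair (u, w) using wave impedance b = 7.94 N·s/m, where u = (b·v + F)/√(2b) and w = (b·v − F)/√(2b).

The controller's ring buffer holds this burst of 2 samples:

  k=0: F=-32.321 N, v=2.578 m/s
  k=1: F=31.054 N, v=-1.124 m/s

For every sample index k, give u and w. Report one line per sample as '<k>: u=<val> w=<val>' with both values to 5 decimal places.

k=0: b·v=7.94×2.578=20.46932; √(2b)=3.98497; u=(20.46932+(-32.321))/3.98497=-2.97409, w=(20.46932−(-32.321))/3.98497=13.24735
k=1: b·v=7.94×(-1.124)=-8.92456; √(2b)=3.98497; u=(-8.92456+31.054)/3.98497=5.55322, w=(-8.92456−31.054)/3.98497=-10.03233

0: u=-2.97409 w=13.24735
1: u=5.55322 w=-10.03233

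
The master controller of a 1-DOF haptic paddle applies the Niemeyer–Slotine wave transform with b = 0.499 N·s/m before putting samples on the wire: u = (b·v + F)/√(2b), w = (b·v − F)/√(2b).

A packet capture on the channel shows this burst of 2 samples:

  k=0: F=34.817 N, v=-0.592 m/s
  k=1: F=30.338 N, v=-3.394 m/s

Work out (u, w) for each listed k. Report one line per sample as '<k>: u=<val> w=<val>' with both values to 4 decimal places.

0: u=34.5562 w=-35.1476
1: u=28.6731 w=-32.0637

k=0: b·v=0.499×(-0.592)=-0.2954; √(2b)=0.9990; u=(-0.2954+34.817)/0.9990=34.5562, w=(-0.2954−34.817)/0.9990=-35.1476
k=1: b·v=0.499×(-3.394)=-1.6936; √(2b)=0.9990; u=(-1.6936+30.338)/0.9990=28.6731, w=(-1.6936−30.338)/0.9990=-32.0637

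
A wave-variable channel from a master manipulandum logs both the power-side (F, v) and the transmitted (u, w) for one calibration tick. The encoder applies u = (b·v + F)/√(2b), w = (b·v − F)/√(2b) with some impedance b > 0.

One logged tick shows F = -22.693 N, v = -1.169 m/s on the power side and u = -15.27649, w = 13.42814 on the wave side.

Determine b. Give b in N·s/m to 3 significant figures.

b = 1.25 N·s/m

u + w = -1.84835;  u + w = √(2b)·v, so √(2b) = -1.84835/(-1.169) = 1.58114.
b = (√(2b))²/2 = 2.50000/2 = 1.25000.
(Check via u − w = 2F/√(2b): u − w = -28.70463, 2F/√(2b) = -28.70465.)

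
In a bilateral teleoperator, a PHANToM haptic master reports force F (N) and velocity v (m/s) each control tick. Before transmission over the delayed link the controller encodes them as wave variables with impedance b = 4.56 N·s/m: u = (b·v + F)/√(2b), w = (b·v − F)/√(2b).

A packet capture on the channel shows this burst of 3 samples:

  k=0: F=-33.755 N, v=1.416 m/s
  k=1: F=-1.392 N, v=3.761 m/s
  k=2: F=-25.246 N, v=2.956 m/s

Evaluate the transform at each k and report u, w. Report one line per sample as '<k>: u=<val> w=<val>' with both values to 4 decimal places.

k=0: b·v=4.56×1.416=6.4570; √(2b)=3.0199; u=(6.4570+(-33.755))/3.0199=-9.0393, w=(6.4570−(-33.755))/3.0199=13.3155
k=1: b·v=4.56×3.761=17.1502; √(2b)=3.0199; u=(17.1502+(-1.392))/3.0199=5.2180, w=(17.1502−(-1.392))/3.0199=6.1399
k=2: b·v=4.56×2.956=13.4794; √(2b)=3.0199; u=(13.4794+(-25.246))/3.0199=-3.8963, w=(13.4794−(-25.246))/3.0199=12.8232

0: u=-9.0393 w=13.3155
1: u=5.2180 w=6.1399
2: u=-3.8963 w=12.8232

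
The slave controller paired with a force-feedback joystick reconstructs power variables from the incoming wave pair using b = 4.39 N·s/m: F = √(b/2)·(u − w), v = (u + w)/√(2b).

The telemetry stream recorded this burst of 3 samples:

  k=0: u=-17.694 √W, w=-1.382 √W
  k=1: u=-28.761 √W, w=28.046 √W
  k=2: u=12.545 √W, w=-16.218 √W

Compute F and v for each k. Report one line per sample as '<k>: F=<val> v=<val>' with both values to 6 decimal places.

k=0: u−w=-16.312000, u+w=-19.076000; √(b/2)=1.481553, √(2b)=2.963106; F=1.481553×(-16.312)=-24.167096, v=-19.076000/2.963106=-6.437838
k=1: u−w=-56.807000, u+w=-0.715000; √(b/2)=1.481553, √(2b)=2.963106; F=1.481553×(-56.807)=-84.162595, v=-0.715000/2.963106=-0.241301
k=2: u−w=28.763000, u+w=-3.673000; √(b/2)=1.481553, √(2b)=2.963106; F=1.481553×28.763=42.613916, v=-3.673000/2.963106=-1.239577

0: F=-24.167096 v=-6.437838
1: F=-84.162595 v=-0.241301
2: F=42.613916 v=-1.239577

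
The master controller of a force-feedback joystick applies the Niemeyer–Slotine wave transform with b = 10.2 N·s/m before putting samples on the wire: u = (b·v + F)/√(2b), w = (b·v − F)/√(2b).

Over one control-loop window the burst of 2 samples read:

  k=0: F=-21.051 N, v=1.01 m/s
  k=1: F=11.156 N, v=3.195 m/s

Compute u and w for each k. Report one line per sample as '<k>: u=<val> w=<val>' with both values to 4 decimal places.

0: u=-2.3799 w=6.9417
1: u=9.6853 w=4.7453

k=0: b·v=10.2×1.01=10.3020; √(2b)=4.5166; u=(10.3020+(-21.051))/4.5166=-2.3799, w=(10.3020−(-21.051))/4.5166=6.9417
k=1: b·v=10.2×3.195=32.5890; √(2b)=4.5166; u=(32.5890+11.156)/4.5166=9.6853, w=(32.5890−11.156)/4.5166=4.7453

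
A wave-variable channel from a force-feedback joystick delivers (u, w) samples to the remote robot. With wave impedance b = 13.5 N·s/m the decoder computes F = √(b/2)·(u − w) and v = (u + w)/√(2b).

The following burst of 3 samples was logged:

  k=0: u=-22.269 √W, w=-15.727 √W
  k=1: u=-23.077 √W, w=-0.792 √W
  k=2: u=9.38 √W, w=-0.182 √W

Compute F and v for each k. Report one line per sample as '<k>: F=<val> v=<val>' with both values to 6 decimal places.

0: F=-16.996615 v=-7.312334
1: F=-57.898128 v=-4.593591
2: F=24.842805 v=1.770156

k=0: u−w=-6.542000, u+w=-37.996000; √(b/2)=2.598076, √(2b)=5.196152; F=2.598076×(-6.542)=-16.996615, v=-37.996000/5.196152=-7.312334
k=1: u−w=-22.285000, u+w=-23.869000; √(b/2)=2.598076, √(2b)=5.196152; F=2.598076×(-22.285)=-57.898128, v=-23.869000/5.196152=-4.593591
k=2: u−w=9.562000, u+w=9.198000; √(b/2)=2.598076, √(2b)=5.196152; F=2.598076×9.562=24.842805, v=9.198000/5.196152=1.770156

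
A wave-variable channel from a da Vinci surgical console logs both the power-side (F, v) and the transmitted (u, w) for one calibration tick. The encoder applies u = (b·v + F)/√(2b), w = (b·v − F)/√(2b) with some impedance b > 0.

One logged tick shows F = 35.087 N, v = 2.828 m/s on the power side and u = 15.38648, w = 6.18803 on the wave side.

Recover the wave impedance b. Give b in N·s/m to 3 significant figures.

u + w = 21.5745;  u + w = √(2b)·v, so √(2b) = 21.5745/2.828 = 7.6289.
b = (√(2b))²/2 = 58.2000/2 = 29.1000.
(Check via u − w = 2F/√(2b): u − w = 9.1985, 2F/√(2b) = 9.1985.)

b = 29.1 N·s/m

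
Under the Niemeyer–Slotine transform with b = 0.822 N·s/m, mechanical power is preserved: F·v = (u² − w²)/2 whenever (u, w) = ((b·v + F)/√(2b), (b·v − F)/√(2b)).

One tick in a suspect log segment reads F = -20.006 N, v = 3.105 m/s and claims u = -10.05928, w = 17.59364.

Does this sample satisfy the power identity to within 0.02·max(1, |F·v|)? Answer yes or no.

F·v = (-20.006)×3.105 = -62.1186 W.
(u² − w²)/2 = (101.1891 − 309.5362)/2 = -104.1735 W.
|Δ| = 42.0549;  2% of max(1, |F·v|) = 1.2424.

no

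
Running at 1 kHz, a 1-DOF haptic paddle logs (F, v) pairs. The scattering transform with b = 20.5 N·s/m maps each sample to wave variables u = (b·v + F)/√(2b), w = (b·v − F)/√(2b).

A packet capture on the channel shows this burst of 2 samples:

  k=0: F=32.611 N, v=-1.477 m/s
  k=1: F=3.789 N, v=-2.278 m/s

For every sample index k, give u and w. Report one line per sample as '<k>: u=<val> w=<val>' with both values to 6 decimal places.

k=0: b·v=20.5×(-1.477)=-30.278500; √(2b)=6.403124; u=(-30.278500+32.611)/6.403124=0.364275, w=(-30.278500−32.611)/6.403124=-9.821690
k=1: b·v=20.5×(-2.278)=-46.699000; √(2b)=6.403124; u=(-46.699000+3.789)/6.403124=-6.701416, w=(-46.699000−3.789)/6.403124=-7.884901

0: u=0.364275 w=-9.821690
1: u=-6.701416 w=-7.884901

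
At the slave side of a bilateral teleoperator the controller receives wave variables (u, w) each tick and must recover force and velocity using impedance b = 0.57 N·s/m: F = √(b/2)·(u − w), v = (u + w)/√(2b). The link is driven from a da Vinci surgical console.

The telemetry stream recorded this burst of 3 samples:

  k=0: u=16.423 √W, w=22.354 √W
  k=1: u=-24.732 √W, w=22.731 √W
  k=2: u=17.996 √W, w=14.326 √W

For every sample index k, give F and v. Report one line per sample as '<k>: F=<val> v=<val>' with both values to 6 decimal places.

k=0: u−w=-5.931000, u+w=38.777000; √(b/2)=0.533854, √(2b)=1.067708; F=0.533854×(-5.931)=-3.166288, v=38.777000/1.067708=36.317988
k=1: u−w=-47.463000, u+w=-2.001000; √(b/2)=0.533854, √(2b)=1.067708; F=0.533854×(-47.463)=-25.338308, v=-2.001000/1.067708=-1.874108
k=2: u−w=3.670000, u+w=32.322000; √(b/2)=0.533854, √(2b)=1.067708; F=0.533854×3.67=1.959244, v=32.322000/1.067708=30.272327

0: F=-3.166288 v=36.317988
1: F=-25.338308 v=-1.874108
2: F=1.959244 v=30.272327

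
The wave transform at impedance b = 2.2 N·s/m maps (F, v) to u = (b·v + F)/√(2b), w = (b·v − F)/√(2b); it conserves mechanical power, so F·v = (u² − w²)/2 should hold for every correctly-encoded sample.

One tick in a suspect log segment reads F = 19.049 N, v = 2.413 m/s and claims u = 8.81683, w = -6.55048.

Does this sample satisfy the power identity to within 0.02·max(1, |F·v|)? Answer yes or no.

no

F·v = 19.049×2.413 = 45.96524 W.
(u² − w²)/2 = (77.73649 − 42.90879)/2 = 17.41385 W.
|Δ| = 28.55139;  2% of max(1, |F·v|) = 0.91930.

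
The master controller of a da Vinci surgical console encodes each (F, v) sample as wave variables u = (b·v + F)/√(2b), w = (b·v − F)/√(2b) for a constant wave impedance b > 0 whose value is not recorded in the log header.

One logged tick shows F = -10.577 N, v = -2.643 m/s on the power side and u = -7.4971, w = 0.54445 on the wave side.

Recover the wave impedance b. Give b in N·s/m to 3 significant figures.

u + w = -6.9526;  u + w = √(2b)·v, so √(2b) = -6.9526/(-2.643) = 2.6306.
b = (√(2b))²/2 = 6.9200/2 = 3.4600.
(Check via u − w = 2F/√(2b): u − w = -8.0415, 2F/√(2b) = -8.0415.)

b = 3.46 N·s/m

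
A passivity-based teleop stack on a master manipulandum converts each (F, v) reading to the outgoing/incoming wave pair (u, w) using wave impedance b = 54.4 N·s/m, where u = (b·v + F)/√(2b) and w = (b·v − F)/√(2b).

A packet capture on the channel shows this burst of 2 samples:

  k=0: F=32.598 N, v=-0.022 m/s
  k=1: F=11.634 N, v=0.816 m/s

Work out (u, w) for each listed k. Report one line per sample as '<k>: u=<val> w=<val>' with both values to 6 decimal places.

k=0: b·v=54.4×(-0.022)=-1.196800; √(2b)=10.430724; u=(-1.196800+32.598)/10.430724=3.010453, w=(-1.196800−32.598)/10.430724=-3.239929
k=1: b·v=54.4×0.816=44.390400; √(2b)=10.430724; u=(44.390400+11.634)/10.430724=5.371094, w=(44.390400−11.634)/10.430724=3.140376

0: u=3.010453 w=-3.239929
1: u=5.371094 w=3.140376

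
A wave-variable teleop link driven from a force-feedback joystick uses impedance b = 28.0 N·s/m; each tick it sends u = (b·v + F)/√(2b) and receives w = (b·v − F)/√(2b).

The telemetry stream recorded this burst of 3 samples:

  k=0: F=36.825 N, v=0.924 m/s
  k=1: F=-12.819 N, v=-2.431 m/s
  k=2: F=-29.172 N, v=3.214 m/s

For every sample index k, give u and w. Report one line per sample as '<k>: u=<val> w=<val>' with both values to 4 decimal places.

0: u=8.3782 w=-1.4637
1: u=-10.8090 w=-7.3830
2: u=8.1274 w=15.9240

k=0: b·v=28.0×0.924=25.8720; √(2b)=7.4833; u=(25.8720+36.825)/7.4833=8.3782, w=(25.8720−36.825)/7.4833=-1.4637
k=1: b·v=28.0×(-2.431)=-68.0680; √(2b)=7.4833; u=(-68.0680+(-12.819))/7.4833=-10.8090, w=(-68.0680−(-12.819))/7.4833=-7.3830
k=2: b·v=28.0×3.214=89.9920; √(2b)=7.4833; u=(89.9920+(-29.172))/7.4833=8.1274, w=(89.9920−(-29.172))/7.4833=15.9240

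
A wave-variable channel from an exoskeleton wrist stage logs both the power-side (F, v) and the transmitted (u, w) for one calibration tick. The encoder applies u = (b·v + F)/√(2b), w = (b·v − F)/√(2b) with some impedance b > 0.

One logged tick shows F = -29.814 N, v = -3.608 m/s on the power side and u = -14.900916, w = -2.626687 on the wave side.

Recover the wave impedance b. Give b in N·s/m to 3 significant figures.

u + w = -17.527603;  u + w = √(2b)·v, so √(2b) = -17.527603/(-3.608) = 4.857983.
b = (√(2b))²/2 = 23.600000/2 = 11.800000.
(Check via u − w = 2F/√(2b): u − w = -12.274229, 2F/√(2b) = -12.274230.)

b = 11.8 N·s/m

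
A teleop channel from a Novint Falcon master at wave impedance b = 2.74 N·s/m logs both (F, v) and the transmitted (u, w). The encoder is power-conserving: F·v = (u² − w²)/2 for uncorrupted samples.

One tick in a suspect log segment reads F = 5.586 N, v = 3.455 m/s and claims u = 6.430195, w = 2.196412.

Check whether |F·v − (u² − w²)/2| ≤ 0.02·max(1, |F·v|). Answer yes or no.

F·v = 5.586×3.455 = 19.299630 W.
(u² − w²)/2 = (41.347408 − 4.824226)/2 = 18.261591 W.
|Δ| = 1.038039;  2% of max(1, |F·v|) = 0.385993.

no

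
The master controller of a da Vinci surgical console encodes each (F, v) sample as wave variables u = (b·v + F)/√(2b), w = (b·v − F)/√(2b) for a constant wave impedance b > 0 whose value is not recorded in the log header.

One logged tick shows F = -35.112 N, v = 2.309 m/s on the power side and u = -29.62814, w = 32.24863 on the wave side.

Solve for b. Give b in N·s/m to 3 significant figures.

u + w = 2.6205;  u + w = √(2b)·v, so √(2b) = 2.6205/2.309 = 1.1349.
b = (√(2b))²/2 = 1.2880/2 = 0.6440.
(Check via u − w = 2F/√(2b): u − w = -61.8768, 2F/√(2b) = -61.8767.)

b = 0.644 N·s/m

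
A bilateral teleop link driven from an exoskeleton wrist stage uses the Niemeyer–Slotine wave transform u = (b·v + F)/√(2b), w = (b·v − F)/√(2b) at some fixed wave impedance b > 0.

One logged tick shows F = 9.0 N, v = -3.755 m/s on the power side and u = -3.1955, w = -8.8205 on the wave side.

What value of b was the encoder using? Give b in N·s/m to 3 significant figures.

b = 5.12 N·s/m

u + w = -12.0160;  u + w = √(2b)·v, so √(2b) = -12.0160/(-3.755) = 3.2000.
b = (√(2b))²/2 = 10.2400/2 = 5.1200.
(Check via u − w = 2F/√(2b): u − w = 5.6250, 2F/√(2b) = 5.6250.)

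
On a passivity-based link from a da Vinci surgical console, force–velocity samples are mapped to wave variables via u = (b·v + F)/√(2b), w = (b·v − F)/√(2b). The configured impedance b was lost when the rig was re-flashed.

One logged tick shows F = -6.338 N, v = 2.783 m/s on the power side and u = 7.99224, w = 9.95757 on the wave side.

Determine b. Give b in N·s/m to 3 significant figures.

u + w = 17.9498;  u + w = √(2b)·v, so √(2b) = 17.9498/2.783 = 6.4498.
b = (√(2b))²/2 = 41.6000/2 = 20.8000.
(Check via u − w = 2F/√(2b): u − w = -1.9653, 2F/√(2b) = -1.9653.)

b = 20.8 N·s/m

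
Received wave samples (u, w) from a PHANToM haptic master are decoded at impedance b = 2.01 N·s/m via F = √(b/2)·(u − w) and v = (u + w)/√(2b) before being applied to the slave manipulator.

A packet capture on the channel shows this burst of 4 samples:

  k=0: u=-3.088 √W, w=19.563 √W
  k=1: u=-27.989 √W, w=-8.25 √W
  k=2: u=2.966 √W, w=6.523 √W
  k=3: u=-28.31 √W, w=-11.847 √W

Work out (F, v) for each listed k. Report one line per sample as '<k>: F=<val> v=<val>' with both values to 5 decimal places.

0: F=-22.70756 v=8.21698
1: F=-19.78829 v=-18.07437
2: F=-3.56588 v=4.73268
3: F=-16.50411 v=-20.02849

k=0: u−w=-22.65100, u+w=16.47500; √(b/2)=1.00250, √(2b)=2.00499; F=1.00250×(-22.651)=-22.70756, v=16.47500/2.00499=8.21698
k=1: u−w=-19.73900, u+w=-36.23900; √(b/2)=1.00250, √(2b)=2.00499; F=1.00250×(-19.739)=-19.78829, v=-36.23900/2.00499=-18.07437
k=2: u−w=-3.55700, u+w=9.48900; √(b/2)=1.00250, √(2b)=2.00499; F=1.00250×(-3.557)=-3.56588, v=9.48900/2.00499=4.73268
k=3: u−w=-16.46300, u+w=-40.15700; √(b/2)=1.00250, √(2b)=2.00499; F=1.00250×(-16.463)=-16.50411, v=-40.15700/2.00499=-20.02849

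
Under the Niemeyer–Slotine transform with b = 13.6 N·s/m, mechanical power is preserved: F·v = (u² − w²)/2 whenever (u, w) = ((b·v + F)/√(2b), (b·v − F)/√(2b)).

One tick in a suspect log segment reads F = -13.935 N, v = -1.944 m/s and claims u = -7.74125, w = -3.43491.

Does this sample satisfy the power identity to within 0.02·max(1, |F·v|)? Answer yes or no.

no

F·v = (-13.935)×(-1.944) = 27.0896 W.
(u² − w²)/2 = (59.9270 − 11.7986)/2 = 24.0642 W.
|Δ| = 3.0255;  2% of max(1, |F·v|) = 0.5418.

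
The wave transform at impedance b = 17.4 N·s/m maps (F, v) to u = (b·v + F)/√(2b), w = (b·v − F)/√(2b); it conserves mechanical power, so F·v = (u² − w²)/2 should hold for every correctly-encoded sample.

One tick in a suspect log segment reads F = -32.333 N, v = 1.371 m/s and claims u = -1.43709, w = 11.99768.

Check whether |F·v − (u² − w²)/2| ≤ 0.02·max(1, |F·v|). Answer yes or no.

no

F·v = (-32.333)×1.371 = -44.32854 W.
(u² − w²)/2 = (2.06523 − 143.94433)/2 = -70.93955 W.
|Δ| = 26.61101;  2% of max(1, |F·v|) = 0.88657.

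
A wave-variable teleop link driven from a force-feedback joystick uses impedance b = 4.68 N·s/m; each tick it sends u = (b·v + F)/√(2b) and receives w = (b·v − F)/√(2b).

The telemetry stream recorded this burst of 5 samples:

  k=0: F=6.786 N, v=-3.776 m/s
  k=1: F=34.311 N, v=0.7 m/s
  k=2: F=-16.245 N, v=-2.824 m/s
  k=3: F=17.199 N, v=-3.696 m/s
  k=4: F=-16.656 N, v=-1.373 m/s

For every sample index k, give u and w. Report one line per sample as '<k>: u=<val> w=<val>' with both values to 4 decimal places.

0: u=-3.5581 w=-7.9942
1: u=12.2857 w=-10.1441
2: u=-9.6297 w=0.9900
3: u=-0.0321 w=-11.2755
4: u=-7.5445 w=3.3439

k=0: b·v=4.68×(-3.776)=-17.6717; √(2b)=3.0594; u=(-17.6717+6.786)/3.0594=-3.5581, w=(-17.6717−6.786)/3.0594=-7.9942
k=1: b·v=4.68×0.7=3.2760; √(2b)=3.0594; u=(3.2760+34.311)/3.0594=12.2857, w=(3.2760−34.311)/3.0594=-10.1441
k=2: b·v=4.68×(-2.824)=-13.2163; √(2b)=3.0594; u=(-13.2163+(-16.245))/3.0594=-9.6297, w=(-13.2163−(-16.245))/3.0594=0.9900
k=3: b·v=4.68×(-3.696)=-17.2973; √(2b)=3.0594; u=(-17.2973+17.199)/3.0594=-0.0321, w=(-17.2973−17.199)/3.0594=-11.2755
k=4: b·v=4.68×(-1.373)=-6.4256; √(2b)=3.0594; u=(-6.4256+(-16.656))/3.0594=-7.5445, w=(-6.4256−(-16.656))/3.0594=3.3439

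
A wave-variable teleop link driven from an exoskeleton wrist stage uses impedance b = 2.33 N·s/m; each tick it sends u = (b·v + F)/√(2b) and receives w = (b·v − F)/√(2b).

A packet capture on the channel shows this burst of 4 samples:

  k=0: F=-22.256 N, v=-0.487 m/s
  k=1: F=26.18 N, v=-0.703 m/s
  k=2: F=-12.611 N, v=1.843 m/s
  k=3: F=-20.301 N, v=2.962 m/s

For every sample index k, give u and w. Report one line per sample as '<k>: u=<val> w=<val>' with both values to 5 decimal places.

0: u=-10.83554 w=9.78425
1: u=11.36887 w=-12.88644
2: u=-3.85269 w=7.83118
3: u=-6.20722 w=12.60130

k=0: b·v=2.33×(-0.487)=-1.13471; √(2b)=2.15870; u=(-1.13471+(-22.256))/2.15870=-10.83554, w=(-1.13471−(-22.256))/2.15870=9.78425
k=1: b·v=2.33×(-0.703)=-1.63799; √(2b)=2.15870; u=(-1.63799+26.18)/2.15870=11.36887, w=(-1.63799−26.18)/2.15870=-12.88644
k=2: b·v=2.33×1.843=4.29419; √(2b)=2.15870; u=(4.29419+(-12.611))/2.15870=-3.85269, w=(4.29419−(-12.611))/2.15870=7.83118
k=3: b·v=2.33×2.962=6.90146; √(2b)=2.15870; u=(6.90146+(-20.301))/2.15870=-6.20722, w=(6.90146−(-20.301))/2.15870=12.60130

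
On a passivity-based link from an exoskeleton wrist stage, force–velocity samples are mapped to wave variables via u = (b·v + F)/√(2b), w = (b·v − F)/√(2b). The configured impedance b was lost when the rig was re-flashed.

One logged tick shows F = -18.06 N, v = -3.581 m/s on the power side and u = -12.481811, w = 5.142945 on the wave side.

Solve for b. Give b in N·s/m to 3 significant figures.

u + w = -7.338866;  u + w = √(2b)·v, so √(2b) = -7.338866/(-3.581) = 2.049390.
b = (√(2b))²/2 = 4.200000/2 = 2.100000.
(Check via u − w = 2F/√(2b): u − w = -17.624756, 2F/√(2b) = -17.624756.)

b = 2.1 N·s/m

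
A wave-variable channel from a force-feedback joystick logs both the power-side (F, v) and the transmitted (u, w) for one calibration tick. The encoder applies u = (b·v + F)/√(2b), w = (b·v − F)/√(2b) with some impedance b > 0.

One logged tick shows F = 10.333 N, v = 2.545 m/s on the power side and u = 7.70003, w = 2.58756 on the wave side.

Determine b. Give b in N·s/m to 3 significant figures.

u + w = 10.2876;  u + w = √(2b)·v, so √(2b) = 10.2876/2.545 = 4.0423.
b = (√(2b))²/2 = 16.3400/2 = 8.1700.
(Check via u − w = 2F/√(2b): u − w = 5.1125, 2F/√(2b) = 5.1125.)

b = 8.17 N·s/m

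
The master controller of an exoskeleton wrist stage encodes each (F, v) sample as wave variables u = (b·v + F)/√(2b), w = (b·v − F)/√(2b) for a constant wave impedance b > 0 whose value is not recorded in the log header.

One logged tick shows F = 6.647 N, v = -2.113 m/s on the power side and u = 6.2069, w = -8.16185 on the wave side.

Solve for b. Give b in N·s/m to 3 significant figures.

u + w = -1.9549;  u + w = √(2b)·v, so √(2b) = -1.9549/(-2.113) = 0.9252.
b = (√(2b))²/2 = 0.8560/2 = 0.4280.
(Check via u − w = 2F/√(2b): u − w = 14.3687, 2F/√(2b) = 14.3688.)

b = 0.428 N·s/m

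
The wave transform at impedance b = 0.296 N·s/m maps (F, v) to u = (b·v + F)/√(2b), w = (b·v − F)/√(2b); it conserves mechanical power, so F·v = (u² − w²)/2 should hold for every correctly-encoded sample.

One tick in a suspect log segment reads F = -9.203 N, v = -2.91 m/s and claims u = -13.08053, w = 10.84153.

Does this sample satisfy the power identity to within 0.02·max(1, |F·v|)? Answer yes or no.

yes

F·v = (-9.203)×(-2.91) = 26.78073 W.
(u² − w²)/2 = (171.10027 − 117.53877)/2 = 26.78075 W.
|Δ| = 0.00002;  2% of max(1, |F·v|) = 0.53561.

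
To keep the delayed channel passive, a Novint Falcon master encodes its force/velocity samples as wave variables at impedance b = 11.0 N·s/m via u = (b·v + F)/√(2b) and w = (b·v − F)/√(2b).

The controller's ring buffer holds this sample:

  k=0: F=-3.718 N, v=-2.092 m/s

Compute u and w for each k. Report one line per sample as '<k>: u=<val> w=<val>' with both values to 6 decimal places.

k=0: b·v=11.0×(-2.092)=-23.012000; √(2b)=4.690416; u=(-23.012000+(-3.718))/4.690416=-5.698855, w=(-23.012000−(-3.718))/4.690416=-4.113495

0: u=-5.698855 w=-4.113495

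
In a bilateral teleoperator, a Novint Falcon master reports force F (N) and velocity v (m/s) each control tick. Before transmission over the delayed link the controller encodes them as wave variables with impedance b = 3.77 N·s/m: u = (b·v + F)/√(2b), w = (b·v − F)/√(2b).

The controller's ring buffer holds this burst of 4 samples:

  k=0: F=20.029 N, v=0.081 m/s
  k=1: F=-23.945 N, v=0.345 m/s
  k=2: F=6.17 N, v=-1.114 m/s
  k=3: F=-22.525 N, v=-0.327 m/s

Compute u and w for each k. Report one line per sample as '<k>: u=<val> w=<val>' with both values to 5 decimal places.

k=0: b·v=3.77×0.081=0.30537; √(2b)=2.74591; u=(0.30537+20.029)/2.74591=7.40534, w=(0.30537−20.029)/2.74591=-7.18292
k=1: b·v=3.77×0.345=1.30065; √(2b)=2.74591; u=(1.30065+(-23.945))/2.74591=-8.24659, w=(1.30065−(-23.945))/2.74591=9.19392
k=2: b·v=3.77×(-1.114)=-4.19978; √(2b)=2.74591; u=(-4.19978+6.17)/2.74591=0.71751, w=(-4.19978−6.17)/2.74591=-3.77645
k=3: b·v=3.77×(-0.327)=-1.23279; √(2b)=2.74591; u=(-1.23279+(-22.525))/2.74591=-8.65208, w=(-1.23279−(-22.525))/2.74591=7.75417

0: u=7.40534 w=-7.18292
1: u=-8.24659 w=9.19392
2: u=0.71751 w=-3.77645
3: u=-8.65208 w=7.75417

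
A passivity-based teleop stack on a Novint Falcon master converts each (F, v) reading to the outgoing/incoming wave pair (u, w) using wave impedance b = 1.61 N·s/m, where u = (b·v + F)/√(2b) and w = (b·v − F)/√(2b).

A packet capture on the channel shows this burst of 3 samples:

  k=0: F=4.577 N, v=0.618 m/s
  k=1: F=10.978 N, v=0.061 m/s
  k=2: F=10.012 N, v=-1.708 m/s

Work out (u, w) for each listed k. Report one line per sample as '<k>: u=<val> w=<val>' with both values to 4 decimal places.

0: u=3.1051 w=-1.9962
1: u=6.1725 w=-6.0631
2: u=4.0470 w=-7.1119

k=0: b·v=1.61×0.618=0.9950; √(2b)=1.7944; u=(0.9950+4.577)/1.7944=3.1051, w=(0.9950−4.577)/1.7944=-1.9962
k=1: b·v=1.61×0.061=0.0982; √(2b)=1.7944; u=(0.0982+10.978)/1.7944=6.1725, w=(0.0982−10.978)/1.7944=-6.0631
k=2: b·v=1.61×(-1.708)=-2.7499; √(2b)=1.7944; u=(-2.7499+10.012)/1.7944=4.0470, w=(-2.7499−10.012)/1.7944=-7.1119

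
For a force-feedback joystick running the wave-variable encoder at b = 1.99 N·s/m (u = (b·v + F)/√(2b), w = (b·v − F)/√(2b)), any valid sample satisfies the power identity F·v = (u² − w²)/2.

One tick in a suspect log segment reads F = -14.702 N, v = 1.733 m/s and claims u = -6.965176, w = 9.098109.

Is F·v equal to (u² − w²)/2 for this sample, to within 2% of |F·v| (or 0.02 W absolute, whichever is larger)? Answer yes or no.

F·v = (-14.702)×1.733 = -25.478566 W.
(u² − w²)/2 = (48.513677 − 82.775587)/2 = -17.130955 W.
|Δ| = 8.347611;  2% of max(1, |F·v|) = 0.509571.

no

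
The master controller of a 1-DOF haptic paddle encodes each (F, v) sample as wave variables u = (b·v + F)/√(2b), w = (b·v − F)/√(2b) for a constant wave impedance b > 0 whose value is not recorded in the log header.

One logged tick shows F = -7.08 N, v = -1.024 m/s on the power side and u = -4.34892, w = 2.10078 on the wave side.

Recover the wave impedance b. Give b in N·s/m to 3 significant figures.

u + w = -2.2481;  u + w = √(2b)·v, so √(2b) = -2.2481/(-1.024) = 2.1954.
b = (√(2b))²/2 = 4.8200/2 = 2.4100.
(Check via u − w = 2F/√(2b): u − w = -6.4497, 2F/√(2b) = -6.4497.)

b = 2.41 N·s/m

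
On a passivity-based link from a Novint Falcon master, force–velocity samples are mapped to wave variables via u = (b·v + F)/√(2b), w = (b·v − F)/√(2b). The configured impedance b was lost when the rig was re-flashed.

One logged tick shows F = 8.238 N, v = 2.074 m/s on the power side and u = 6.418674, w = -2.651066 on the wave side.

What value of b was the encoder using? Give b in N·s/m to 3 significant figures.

b = 1.65 N·s/m

u + w = 3.767608;  u + w = √(2b)·v, so √(2b) = 3.767608/2.074 = 1.816590.
b = (√(2b))²/2 = 3.300000/2 = 1.650000.
(Check via u − w = 2F/√(2b): u − w = 9.069740, 2F/√(2b) = 9.069740.)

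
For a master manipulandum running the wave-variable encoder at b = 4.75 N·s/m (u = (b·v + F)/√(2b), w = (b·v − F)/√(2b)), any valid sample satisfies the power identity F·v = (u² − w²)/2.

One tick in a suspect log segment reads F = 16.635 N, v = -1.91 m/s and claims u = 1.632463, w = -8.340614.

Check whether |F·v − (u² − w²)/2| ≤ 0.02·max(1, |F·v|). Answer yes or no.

no

F·v = 16.635×(-1.91) = -31.772850 W.
(u² − w²)/2 = (2.664935 − 69.565842)/2 = -33.450453 W.
|Δ| = 1.677603;  2% of max(1, |F·v|) = 0.635457.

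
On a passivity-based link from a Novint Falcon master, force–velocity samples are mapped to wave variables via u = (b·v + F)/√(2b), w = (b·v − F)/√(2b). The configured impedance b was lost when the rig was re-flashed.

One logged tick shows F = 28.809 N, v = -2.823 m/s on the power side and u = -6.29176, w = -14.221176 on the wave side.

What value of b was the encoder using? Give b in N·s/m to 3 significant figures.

b = 26.4 N·s/m

u + w = -20.512936;  u + w = √(2b)·v, so √(2b) = -20.512936/(-2.823) = 7.266361.
b = (√(2b))²/2 = 52.799997/2 = 26.399998.
(Check via u − w = 2F/√(2b): u − w = 7.929416, 2F/√(2b) = 7.929417.)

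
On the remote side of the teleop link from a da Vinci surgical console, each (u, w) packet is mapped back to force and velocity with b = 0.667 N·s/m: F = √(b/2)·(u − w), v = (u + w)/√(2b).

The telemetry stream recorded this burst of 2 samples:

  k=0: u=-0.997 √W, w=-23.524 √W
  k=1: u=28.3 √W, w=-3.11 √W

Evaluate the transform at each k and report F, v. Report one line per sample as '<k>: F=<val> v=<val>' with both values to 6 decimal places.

k=0: u−w=22.527000, u+w=-24.521000; √(b/2)=0.577495, √(2b)=1.154989; F=0.577495×22.527=13.009221, v=-24.521000/1.154989=-21.230502
k=1: u−w=31.410000, u+w=25.190000; √(b/2)=0.577495, √(2b)=1.154989; F=0.577495×31.41=18.139105, v=25.190000/1.154989=21.809728

0: F=13.009221 v=-21.230502
1: F=18.139105 v=21.809728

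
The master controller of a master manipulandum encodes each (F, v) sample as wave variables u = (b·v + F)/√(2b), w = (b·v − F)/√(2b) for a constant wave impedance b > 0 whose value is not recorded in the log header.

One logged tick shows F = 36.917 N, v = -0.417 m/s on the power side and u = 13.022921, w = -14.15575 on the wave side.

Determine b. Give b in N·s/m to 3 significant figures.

u + w = -1.132829;  u + w = √(2b)·v, so √(2b) = -1.132829/(-0.417) = 2.716616.
b = (√(2b))²/2 = 7.380004/2 = 3.690002.
(Check via u − w = 2F/√(2b): u − w = 27.178671, 2F/√(2b) = 27.178663.)

b = 3.69 N·s/m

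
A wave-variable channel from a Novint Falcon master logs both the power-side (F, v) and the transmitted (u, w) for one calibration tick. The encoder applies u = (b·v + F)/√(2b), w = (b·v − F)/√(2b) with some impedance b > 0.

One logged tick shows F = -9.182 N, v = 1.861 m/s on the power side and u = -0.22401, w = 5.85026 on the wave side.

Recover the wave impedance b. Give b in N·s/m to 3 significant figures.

b = 4.57 N·s/m

u + w = 5.62625;  u + w = √(2b)·v, so √(2b) = 5.62625/1.861 = 3.02324.
b = (√(2b))²/2 = 9.13998/2 = 4.56999.
(Check via u − w = 2F/√(2b): u − w = -6.07427, 2F/√(2b) = -6.07428.)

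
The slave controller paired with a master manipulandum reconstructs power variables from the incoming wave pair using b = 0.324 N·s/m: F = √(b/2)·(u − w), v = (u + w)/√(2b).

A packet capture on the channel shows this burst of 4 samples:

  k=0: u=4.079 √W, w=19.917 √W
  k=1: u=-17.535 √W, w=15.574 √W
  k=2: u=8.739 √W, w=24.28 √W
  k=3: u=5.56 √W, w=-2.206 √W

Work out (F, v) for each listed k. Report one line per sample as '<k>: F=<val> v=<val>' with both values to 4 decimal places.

0: F=-6.3747 v=29.8093
1: F=-13.3261 v=-2.4361
2: F=-6.2551 v=41.0182
3: F=3.1258 v=4.1665

k=0: u−w=-15.8380, u+w=23.9960; √(b/2)=0.4025, √(2b)=0.8050; F=0.4025×(-15.838)=-6.3747, v=23.9960/0.8050=29.8093
k=1: u−w=-33.1090, u+w=-1.9610; √(b/2)=0.4025, √(2b)=0.8050; F=0.4025×(-33.109)=-13.3261, v=-1.9610/0.8050=-2.4361
k=2: u−w=-15.5410, u+w=33.0190; √(b/2)=0.4025, √(2b)=0.8050; F=0.4025×(-15.541)=-6.2551, v=33.0190/0.8050=41.0182
k=3: u−w=7.7660, u+w=3.3540; √(b/2)=0.4025, √(2b)=0.8050; F=0.4025×7.766=3.1258, v=3.3540/0.8050=4.1665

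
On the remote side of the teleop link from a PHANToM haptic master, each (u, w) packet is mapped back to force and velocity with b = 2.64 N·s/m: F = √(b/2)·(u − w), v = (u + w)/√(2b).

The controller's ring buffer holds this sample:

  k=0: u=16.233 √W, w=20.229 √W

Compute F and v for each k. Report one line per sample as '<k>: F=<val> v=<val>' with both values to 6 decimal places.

k=0: u−w=-3.996000, u+w=36.462000; √(b/2)=1.148913, √(2b)=2.297825; F=1.148913×(-3.996)=-4.591054, v=36.462000/2.297825=15.868049

0: F=-4.591054 v=15.868049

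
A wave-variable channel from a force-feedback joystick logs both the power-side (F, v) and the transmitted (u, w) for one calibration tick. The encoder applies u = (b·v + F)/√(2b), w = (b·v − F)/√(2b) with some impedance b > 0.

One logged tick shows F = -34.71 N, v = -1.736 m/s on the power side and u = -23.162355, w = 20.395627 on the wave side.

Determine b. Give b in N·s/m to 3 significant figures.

b = 1.27 N·s/m

u + w = -2.766728;  u + w = √(2b)·v, so √(2b) = -2.766728/(-1.736) = 1.593737.
b = (√(2b))²/2 = 2.539999/2 = 1.269999.
(Check via u − w = 2F/√(2b): u − w = -43.557982, 2F/√(2b) = -43.557993.)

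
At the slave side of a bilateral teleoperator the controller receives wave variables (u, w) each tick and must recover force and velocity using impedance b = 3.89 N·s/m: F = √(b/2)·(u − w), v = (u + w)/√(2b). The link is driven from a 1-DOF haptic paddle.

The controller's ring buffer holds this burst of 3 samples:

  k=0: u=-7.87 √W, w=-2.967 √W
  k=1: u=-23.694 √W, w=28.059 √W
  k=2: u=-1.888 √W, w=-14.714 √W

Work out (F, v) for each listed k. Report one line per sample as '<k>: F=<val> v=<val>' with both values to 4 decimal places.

k=0: u−w=-4.9030, u+w=-10.8370; √(b/2)=1.3946, √(2b)=2.7893; F=1.3946×(-4.903)=-6.8379, v=-10.8370/2.7893=-3.8853
k=1: u−w=-51.7530, u+w=4.3650; √(b/2)=1.3946, √(2b)=2.7893; F=1.3946×(-51.753)=-72.1764, v=4.3650/2.7893=1.5649
k=2: u−w=12.8260, u+w=-16.6020; √(b/2)=1.3946, √(2b)=2.7893; F=1.3946×12.826=17.8876, v=-16.6020/2.7893=-5.9521

0: F=-6.8379 v=-3.8853
1: F=-72.1764 v=1.5649
2: F=17.8876 v=-5.9521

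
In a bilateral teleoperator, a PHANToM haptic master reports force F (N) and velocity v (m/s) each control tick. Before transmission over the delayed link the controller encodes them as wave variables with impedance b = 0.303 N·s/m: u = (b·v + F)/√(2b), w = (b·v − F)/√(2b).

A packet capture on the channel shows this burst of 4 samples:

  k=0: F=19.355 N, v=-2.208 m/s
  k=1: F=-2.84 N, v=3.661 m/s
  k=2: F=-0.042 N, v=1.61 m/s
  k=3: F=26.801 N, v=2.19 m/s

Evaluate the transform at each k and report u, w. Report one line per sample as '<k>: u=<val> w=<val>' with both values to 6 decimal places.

0: u=24.003771 w=-25.722611
1: u=-2.223257 w=5.073200
2: u=0.572708 w=0.680613
3: u=35.280643 w=-33.575816

k=0: b·v=0.303×(-2.208)=-0.669024; √(2b)=0.778460; u=(-0.669024+19.355)/0.778460=24.003771, w=(-0.669024−19.355)/0.778460=-25.722611
k=1: b·v=0.303×3.661=1.109283; √(2b)=0.778460; u=(1.109283+(-2.84))/0.778460=-2.223257, w=(1.109283−(-2.84))/0.778460=5.073200
k=2: b·v=0.303×1.61=0.487830; √(2b)=0.778460; u=(0.487830+(-0.042))/0.778460=0.572708, w=(0.487830−(-0.042))/0.778460=0.680613
k=3: b·v=0.303×2.19=0.663570; √(2b)=0.778460; u=(0.663570+26.801)/0.778460=35.280643, w=(0.663570−26.801)/0.778460=-33.575816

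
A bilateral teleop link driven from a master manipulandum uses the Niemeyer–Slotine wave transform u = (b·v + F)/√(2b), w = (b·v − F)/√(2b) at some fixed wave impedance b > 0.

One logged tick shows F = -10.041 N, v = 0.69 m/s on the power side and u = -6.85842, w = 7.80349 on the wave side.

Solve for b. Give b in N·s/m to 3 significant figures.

u + w = 0.94507;  u + w = √(2b)·v, so √(2b) = 0.94507/0.69 = 1.36967.
b = (√(2b))²/2 = 1.87599/2 = 0.93799.
(Check via u − w = 2F/√(2b): u − w = -14.66191, 2F/√(2b) = -14.66196.)

b = 0.938 N·s/m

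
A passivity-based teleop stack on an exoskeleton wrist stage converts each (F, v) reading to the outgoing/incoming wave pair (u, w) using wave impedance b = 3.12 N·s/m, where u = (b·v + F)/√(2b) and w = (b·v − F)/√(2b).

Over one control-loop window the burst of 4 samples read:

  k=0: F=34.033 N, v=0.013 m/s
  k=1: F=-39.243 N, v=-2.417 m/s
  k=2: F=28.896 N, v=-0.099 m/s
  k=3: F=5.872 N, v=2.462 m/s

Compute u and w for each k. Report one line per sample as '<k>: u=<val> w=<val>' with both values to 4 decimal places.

k=0: b·v=3.12×0.013=0.0406; √(2b)=2.4980; u=(0.0406+34.033)/2.4980=13.6403, w=(0.0406−34.033)/2.4980=-13.6079
k=1: b·v=3.12×(-2.417)=-7.5410; √(2b)=2.4980; u=(-7.5410+(-39.243))/2.4980=-18.7286, w=(-7.5410−(-39.243))/2.4980=12.6909
k=2: b·v=3.12×(-0.099)=-0.3089; √(2b)=2.4980; u=(-0.3089+28.896)/2.4980=11.4440, w=(-0.3089−28.896)/2.4980=-11.6913
k=3: b·v=3.12×2.462=7.6814; √(2b)=2.4980; u=(7.6814+5.872)/2.4980=5.4257, w=(7.6814−5.872)/2.4980=0.7244

0: u=13.6403 w=-13.6079
1: u=-18.7286 w=12.6909
2: u=11.4440 w=-11.6913
3: u=5.4257 w=0.7244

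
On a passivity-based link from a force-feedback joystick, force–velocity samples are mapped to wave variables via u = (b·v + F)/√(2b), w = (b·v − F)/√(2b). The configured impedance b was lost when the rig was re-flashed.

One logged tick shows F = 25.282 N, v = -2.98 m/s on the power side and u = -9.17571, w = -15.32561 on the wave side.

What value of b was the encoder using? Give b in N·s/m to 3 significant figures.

u + w = -24.50132;  u + w = √(2b)·v, so √(2b) = -24.50132/(-2.98) = 8.22192.
b = (√(2b))²/2 = 67.59996/2 = 33.79998.
(Check via u − w = 2F/√(2b): u − w = 6.14990, 2F/√(2b) = 6.14990.)

b = 33.8 N·s/m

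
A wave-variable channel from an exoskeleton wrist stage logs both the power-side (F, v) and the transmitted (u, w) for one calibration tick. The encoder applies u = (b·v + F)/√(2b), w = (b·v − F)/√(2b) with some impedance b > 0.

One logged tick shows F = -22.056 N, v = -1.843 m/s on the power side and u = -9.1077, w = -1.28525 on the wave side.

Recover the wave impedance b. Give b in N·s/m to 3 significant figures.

u + w = -10.3929;  u + w = √(2b)·v, so √(2b) = -10.3929/(-1.843) = 5.6391.
b = (√(2b))²/2 = 31.8000/2 = 15.9000.
(Check via u − w = 2F/√(2b): u − w = -7.8224, 2F/√(2b) = -7.8225.)

b = 15.9 N·s/m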